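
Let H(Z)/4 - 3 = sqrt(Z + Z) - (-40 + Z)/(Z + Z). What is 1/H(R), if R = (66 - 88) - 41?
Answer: 17325/4152002 - 11907*I*sqrt(14)/2076001 ≈ 0.0041727 - 0.02146*I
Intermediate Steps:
R = -63 (R = -22 - 41 = -63)
H(Z) = 12 - 2*(-40 + Z)/Z + 4*sqrt(2)*sqrt(Z) (H(Z) = 12 + 4*(sqrt(Z + Z) - (-40 + Z)/(Z + Z)) = 12 + 4*(sqrt(2*Z) - (-40 + Z)/(2*Z)) = 12 + 4*(sqrt(2)*sqrt(Z) - (-40 + Z)*1/(2*Z)) = 12 + 4*(sqrt(2)*sqrt(Z) - (-40 + Z)/(2*Z)) = 12 + (-2*(-40 + Z)/Z + 4*sqrt(2)*sqrt(Z)) = 12 - 2*(-40 + Z)/Z + 4*sqrt(2)*sqrt(Z))
1/H(R) = 1/(10 + 80/(-63) + 4*sqrt(2)*sqrt(-63)) = 1/(10 + 80*(-1/63) + 4*sqrt(2)*(3*I*sqrt(7))) = 1/(10 - 80/63 + 12*I*sqrt(14)) = 1/(550/63 + 12*I*sqrt(14))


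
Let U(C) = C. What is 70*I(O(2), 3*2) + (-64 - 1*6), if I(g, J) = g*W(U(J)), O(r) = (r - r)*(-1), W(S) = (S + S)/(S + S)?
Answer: -70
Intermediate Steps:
W(S) = 1 (W(S) = (2*S)/((2*S)) = (2*S)*(1/(2*S)) = 1)
O(r) = 0 (O(r) = 0*(-1) = 0)
I(g, J) = g (I(g, J) = g*1 = g)
70*I(O(2), 3*2) + (-64 - 1*6) = 70*0 + (-64 - 1*6) = 0 + (-64 - 6) = 0 - 70 = -70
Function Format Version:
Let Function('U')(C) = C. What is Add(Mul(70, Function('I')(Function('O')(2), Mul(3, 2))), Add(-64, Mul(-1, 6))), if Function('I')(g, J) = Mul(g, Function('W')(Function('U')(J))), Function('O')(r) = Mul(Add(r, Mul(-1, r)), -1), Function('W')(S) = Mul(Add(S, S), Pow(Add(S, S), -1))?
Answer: -70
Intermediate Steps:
Function('W')(S) = 1 (Function('W')(S) = Mul(Mul(2, S), Pow(Mul(2, S), -1)) = Mul(Mul(2, S), Mul(Rational(1, 2), Pow(S, -1))) = 1)
Function('O')(r) = 0 (Function('O')(r) = Mul(0, -1) = 0)
Function('I')(g, J) = g (Function('I')(g, J) = Mul(g, 1) = g)
Add(Mul(70, Function('I')(Function('O')(2), Mul(3, 2))), Add(-64, Mul(-1, 6))) = Add(Mul(70, 0), Add(-64, Mul(-1, 6))) = Add(0, Add(-64, -6)) = Add(0, -70) = -70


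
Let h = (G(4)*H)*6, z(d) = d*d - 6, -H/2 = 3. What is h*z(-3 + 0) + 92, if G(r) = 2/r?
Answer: 38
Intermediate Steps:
H = -6 (H = -2*3 = -6)
z(d) = -6 + d**2 (z(d) = d**2 - 6 = -6 + d**2)
h = -18 (h = ((2/4)*(-6))*6 = ((2*(1/4))*(-6))*6 = ((1/2)*(-6))*6 = -3*6 = -18)
h*z(-3 + 0) + 92 = -18*(-6 + (-3 + 0)**2) + 92 = -18*(-6 + (-3)**2) + 92 = -18*(-6 + 9) + 92 = -18*3 + 92 = -54 + 92 = 38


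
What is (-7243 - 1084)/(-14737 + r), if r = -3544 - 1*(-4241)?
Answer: 8327/14040 ≈ 0.59309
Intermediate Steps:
r = 697 (r = -3544 + 4241 = 697)
(-7243 - 1084)/(-14737 + r) = (-7243 - 1084)/(-14737 + 697) = -8327/(-14040) = -8327*(-1/14040) = 8327/14040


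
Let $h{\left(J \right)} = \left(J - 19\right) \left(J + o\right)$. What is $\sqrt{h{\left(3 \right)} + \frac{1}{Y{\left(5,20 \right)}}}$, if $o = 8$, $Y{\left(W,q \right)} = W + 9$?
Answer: $\frac{i \sqrt{34482}}{14} \approx 13.264 i$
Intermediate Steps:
$Y{\left(W,q \right)} = 9 + W$
$h{\left(J \right)} = \left(-19 + J\right) \left(8 + J\right)$ ($h{\left(J \right)} = \left(J - 19\right) \left(J + 8\right) = \left(-19 + J\right) \left(8 + J\right)$)
$\sqrt{h{\left(3 \right)} + \frac{1}{Y{\left(5,20 \right)}}} = \sqrt{\left(-152 + 3^{2} - 33\right) + \frac{1}{9 + 5}} = \sqrt{\left(-152 + 9 - 33\right) + \frac{1}{14}} = \sqrt{-176 + \frac{1}{14}} = \sqrt{- \frac{2463}{14}} = \frac{i \sqrt{34482}}{14}$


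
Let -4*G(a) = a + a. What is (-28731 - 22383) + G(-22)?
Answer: -51103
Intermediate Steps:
G(a) = -a/2 (G(a) = -(a + a)/4 = -a/2)
(-28731 - 22383) + G(-22) = (-28731 - 22383) - ½*(-22) = -51114 + 11 = -51103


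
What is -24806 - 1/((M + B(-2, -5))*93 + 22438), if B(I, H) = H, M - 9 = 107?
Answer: -812669367/32761 ≈ -24806.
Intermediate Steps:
M = 116 (M = 9 + 107 = 116)
-24806 - 1/((M + B(-2, -5))*93 + 22438) = -24806 - 1/((116 - 5)*93 + 22438) = -24806 - 1/(111*93 + 22438) = -24806 - 1/(10323 + 22438) = -24806 - 1/32761 = -812669367/32761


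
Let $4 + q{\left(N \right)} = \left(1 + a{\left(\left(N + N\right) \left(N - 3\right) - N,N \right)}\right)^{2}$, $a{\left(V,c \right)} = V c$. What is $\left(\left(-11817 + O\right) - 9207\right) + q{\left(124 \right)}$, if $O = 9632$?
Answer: $13731597339293$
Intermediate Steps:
$q{\left(N \right)} = -4 + \left(1 + N \left(- N + 2 N \left(-3 + N\right)\right)\right)^{2}$ ($q{\left(N \right)} = -4 + \left(1 + \left(\left(N + N\right) \left(N - 3\right) - N\right) N\right)^{2} = -4 + \left(1 + \left(2 N \left(-3 + N\right) - N\right) N\right)^{2} = -4 + \left(1 + \left(- N + 2 N \left(-3 + N\right)\right) N\right)^{2} = -4 + \left(1 + N \left(- N + 2 N \left(-3 + N\right)\right)\right)^{2}$)
$\left(\left(-11817 + O\right) - 9207\right) + q{\left(124 \right)} = \left(\left(-11817 + 9632\right) - 9207\right) - \left(4 - \left(1 + 124^{2} \left(-7 + 2 \cdot 124\right)\right)^{2}\right) = \left(-2185 - 9207\right) - \left(4 - \left(1 + 15376 \left(-7 + 248\right)\right)^{2}\right) = -11392 - \left(4 - \left(1 + 15376 \cdot 241\right)^{2}\right) = -11392 - \left(4 - \left(1 + 3705616\right)^{2}\right) = -11392 - \left(4 - 3705617^{2}\right) = -11392 + \left(-4 + 13731597350689\right) = -11392 + 13731597350685 = 13731597339293$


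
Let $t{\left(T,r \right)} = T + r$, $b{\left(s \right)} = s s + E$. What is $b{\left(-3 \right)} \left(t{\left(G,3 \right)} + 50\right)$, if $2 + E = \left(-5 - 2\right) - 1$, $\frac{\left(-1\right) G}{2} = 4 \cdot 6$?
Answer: $-5$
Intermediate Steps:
$G = -48$ ($G = - 2 \cdot 4 \cdot 6 = \left(-2\right) 24 = -48$)
$E = -10$ ($E = -2 - 8 = -10$)
$b{\left(s \right)} = -10 + s^{2}$ ($b{\left(s \right)} = s s - 10 = s^{2} - 10 = -10 + s^{2}$)
$b{\left(-3 \right)} \left(t{\left(G,3 \right)} + 50\right) = \left(-10 + \left(-3\right)^{2}\right) \left(\left(-48 + 3\right) + 50\right) = \left(-10 + 9\right) \left(-45 + 50\right) = \left(-1\right) 5 = -5$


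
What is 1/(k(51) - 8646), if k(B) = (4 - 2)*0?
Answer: -1/8646 ≈ -0.00011566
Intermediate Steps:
k(B) = 0 (k(B) = 2*0 = 0)
1/(k(51) - 8646) = 1/(0 - 8646) = 1/(-8646) = -1/8646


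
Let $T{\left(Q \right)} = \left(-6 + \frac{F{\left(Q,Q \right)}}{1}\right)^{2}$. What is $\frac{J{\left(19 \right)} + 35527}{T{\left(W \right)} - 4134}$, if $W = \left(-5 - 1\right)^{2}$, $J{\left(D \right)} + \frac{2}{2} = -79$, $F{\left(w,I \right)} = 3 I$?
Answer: $\frac{35447}{6270} \approx 5.6534$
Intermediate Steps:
$J{\left(D \right)} = -80$ ($J{\left(D \right)} = -1 - 79 = -80$)
$W = 36$ ($W = \left(-6\right)^{2} = 36$)
$T{\left(Q \right)} = \left(-6 + 3 Q\right)^{2}$ ($T{\left(Q \right)} = \left(-6 + \frac{3 Q}{1}\right)^{2} = \left(-6 + 3 Q 1\right)^{2} = \left(-6 + 3 Q\right)^{2}$)
$\frac{J{\left(19 \right)} + 35527}{T{\left(W \right)} - 4134} = \frac{-80 + 35527}{9 \left(-2 + 36\right)^{2} - 4134} = \frac{35447}{9 \cdot 34^{2} - 4134} = \frac{35447}{9 \cdot 1156 - 4134} = \frac{35447}{10404 - 4134} = \frac{35447}{6270}$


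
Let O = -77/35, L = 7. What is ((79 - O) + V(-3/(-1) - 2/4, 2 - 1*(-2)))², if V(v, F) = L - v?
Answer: 734449/100 ≈ 7344.5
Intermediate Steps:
O = -11/5 (O = -77*1/35 = -11/5 ≈ -2.2000)
V(v, F) = 7 - v
((79 - O) + V(-3/(-1) - 2/4, 2 - 1*(-2)))² = ((79 - 1*(-11/5)) + (7 - (-3/(-1) - 2/4)))² = ((79 + 11/5) + (7 - (-3*(-1) - 2*¼)))² = (406/5 + (7 - (3 - ½)))² = (406/5 + (7 - 1*5/2))² = (406/5 + (7 - 5/2))² = (406/5 + 9/2)² = (857/10)² = 734449/100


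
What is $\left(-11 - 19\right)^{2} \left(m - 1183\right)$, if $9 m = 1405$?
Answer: $-924200$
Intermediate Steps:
$m = \frac{1405}{9}$ ($m = \frac{1}{9} \cdot 1405 = \frac{1405}{9} \approx 156.11$)
$\left(-11 - 19\right)^{2} \left(m - 1183\right) = \left(-11 - 19\right)^{2} \left(\frac{1405}{9} - 1183\right) = \left(-30\right)^{2} \left(- \frac{9242}{9}\right) = 900 \left(- \frac{9242}{9}\right) = -924200$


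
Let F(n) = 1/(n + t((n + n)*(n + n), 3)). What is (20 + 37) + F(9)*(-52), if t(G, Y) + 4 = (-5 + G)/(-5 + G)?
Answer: 145/3 ≈ 48.333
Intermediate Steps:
t(G, Y) = -3 (t(G, Y) = -4 + (-5 + G)/(-5 + G) = -4 + 1 = -3)
F(n) = 1/(-3 + n) (F(n) = 1/(n - 3) = 1/(-3 + n))
(20 + 37) + F(9)*(-52) = (20 + 37) - 52/(-3 + 9) = 57 - 52/6 = 57 + (1/6)*(-52) = 57 - 26/3 = 145/3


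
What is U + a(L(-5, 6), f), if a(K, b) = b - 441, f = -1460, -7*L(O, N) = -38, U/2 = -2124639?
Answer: -4251179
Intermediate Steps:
U = -4249278 (U = 2*(-2124639) = -4249278)
L(O, N) = 38/7 (L(O, N) = -⅐*(-38) = 38/7)
a(K, b) = -441 + b
U + a(L(-5, 6), f) = -4249278 + (-441 - 1460) = -4249278 - 1901 = -4251179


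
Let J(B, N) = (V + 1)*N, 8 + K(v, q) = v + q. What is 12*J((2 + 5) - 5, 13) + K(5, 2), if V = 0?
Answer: 155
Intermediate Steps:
K(v, q) = -8 + q + v (K(v, q) = -8 + (v + q) = -8 + (q + v) = -8 + q + v)
J(B, N) = N (J(B, N) = (0 + 1)*N = 1*N = N)
12*J((2 + 5) - 5, 13) + K(5, 2) = 12*13 + (-8 + 2 + 5) = 156 - 1 = 155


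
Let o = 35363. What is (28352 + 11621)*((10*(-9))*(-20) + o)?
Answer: 1485516599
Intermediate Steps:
(28352 + 11621)*((10*(-9))*(-20) + o) = (28352 + 11621)*((10*(-9))*(-20) + 35363) = 39973*(-90*(-20) + 35363) = 39973*(1800 + 35363) = 39973*37163 = 1485516599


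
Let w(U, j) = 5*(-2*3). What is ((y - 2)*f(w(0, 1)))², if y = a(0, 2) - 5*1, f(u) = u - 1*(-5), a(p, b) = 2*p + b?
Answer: 15625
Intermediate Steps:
a(p, b) = b + 2*p
w(U, j) = -30 (w(U, j) = 5*(-6) = -30)
f(u) = 5 + u (f(u) = u + 5 = 5 + u)
y = -3 (y = (2 + 2*0) - 5*1 = (2 + 0) - 5 = 2 - 5 = -3)
((y - 2)*f(w(0, 1)))² = ((-3 - 2)*(5 - 30))² = (-5*(-25))² = 125² = 15625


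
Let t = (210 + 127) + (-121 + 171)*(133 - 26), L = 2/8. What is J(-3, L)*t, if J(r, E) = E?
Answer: 5687/4 ≈ 1421.8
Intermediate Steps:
L = ¼ (L = 2*(⅛) = ¼ ≈ 0.25000)
t = 5687 (t = 337 + 50*107 = 337 + 5350 = 5687)
J(-3, L)*t = (¼)*5687 = 5687/4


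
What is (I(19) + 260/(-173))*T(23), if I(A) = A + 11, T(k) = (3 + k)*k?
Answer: 2948140/173 ≈ 17041.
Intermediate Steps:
T(k) = k*(3 + k)
I(A) = 11 + A
(I(19) + 260/(-173))*T(23) = ((11 + 19) + 260/(-173))*(23*(3 + 23)) = (30 + 260*(-1/173))*(23*26) = (30 - 260/173)*598 = (4930/173)*598 = 2948140/173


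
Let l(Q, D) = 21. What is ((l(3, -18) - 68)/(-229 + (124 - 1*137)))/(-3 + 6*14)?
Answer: 47/19602 ≈ 0.0023977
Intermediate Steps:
((l(3, -18) - 68)/(-229 + (124 - 1*137)))/(-3 + 6*14) = ((21 - 68)/(-229 + (124 - 1*137)))/(-3 + 6*14) = (-47/(-229 + (124 - 137)))/(-3 + 84) = -47/(-229 - 13)/81 = -47/(-242)*(1/81) = -47*(-1/242)*(1/81) = (47/242)*(1/81) = 47/19602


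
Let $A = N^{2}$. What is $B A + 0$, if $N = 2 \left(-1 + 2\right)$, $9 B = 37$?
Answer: $\frac{148}{9} \approx 16.444$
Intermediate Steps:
$B = \frac{37}{9}$ ($B = \frac{1}{9} \cdot 37 = \frac{37}{9} \approx 4.1111$)
$N = 2$ ($N = 2 \cdot 1 = 2$)
$A = 4$ ($A = 2^{2} = 4$)
$B A + 0 = \frac{37}{9} \cdot 4 + 0 = \frac{148}{9} + 0 = \frac{148}{9}$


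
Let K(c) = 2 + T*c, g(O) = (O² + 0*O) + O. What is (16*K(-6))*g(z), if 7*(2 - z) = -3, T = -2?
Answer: 13056/7 ≈ 1865.1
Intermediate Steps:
z = 17/7 (z = 2 - ⅐*(-3) = 2 + 3/7 = 17/7 ≈ 2.4286)
g(O) = O + O² (g(O) = (O² + 0) + O = O² + O = O + O²)
K(c) = 2 - 2*c
(16*K(-6))*g(z) = (16*(2 - 2*(-6)))*(17*(1 + 17/7)/7) = (16*(2 + 12))*((17/7)*(24/7)) = (16*14)*(408/49) = 224*(408/49) = 13056/7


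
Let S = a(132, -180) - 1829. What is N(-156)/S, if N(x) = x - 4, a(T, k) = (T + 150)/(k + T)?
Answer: 1280/14679 ≈ 0.087199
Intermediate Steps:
a(T, k) = (150 + T)/(T + k)
N(x) = -4 + x
S = -14679/8 (S = (150 + 132)/(132 - 180) - 1829 = 282/(-48) - 1829 = -1/48*282 - 1829 = -47/8 - 1829 = -14679/8 ≈ -1834.9)
N(-156)/S = (-4 - 156)/(-14679/8) = -160*(-8/14679) = 1280/14679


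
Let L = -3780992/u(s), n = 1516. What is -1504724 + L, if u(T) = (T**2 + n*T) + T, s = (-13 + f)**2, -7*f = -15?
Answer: -43516205889788/28919349 ≈ -1.5047e+6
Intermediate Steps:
f = 15/7 (f = -1/7*(-15) = 15/7 ≈ 2.1429)
s = 5776/49 (s = (-13 + 15/7)**2 = (-76/7)**2 = 5776/49 ≈ 117.88)
u(T) = T**2 + 1517*T (u(T) = (T**2 + 1516*T) + T = T**2 + 1517*T)
L = -567385112/28919349 (L = -3780992*49/(5776*(1517 + 5776/49)) = -3780992/((5776/49)*(80109/49)) = -3780992/462709584/2401 = -3780992*2401/462709584 = -567385112/28919349 ≈ -19.620)
-1504724 + L = -1504724 - 567385112/28919349 = -43516205889788/28919349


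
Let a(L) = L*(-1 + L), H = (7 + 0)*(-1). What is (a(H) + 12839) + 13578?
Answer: 26473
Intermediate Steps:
H = -7 (H = 7*(-1) = -7)
(a(H) + 12839) + 13578 = (-7*(-1 - 7) + 12839) + 13578 = (-7*(-8) + 12839) + 13578 = (56 + 12839) + 13578 = 12895 + 13578 = 26473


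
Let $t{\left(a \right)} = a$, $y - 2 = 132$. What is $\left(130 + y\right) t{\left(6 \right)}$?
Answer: $1584$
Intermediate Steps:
$y = 134$ ($y = 2 + 132 = 134$)
$\left(130 + y\right) t{\left(6 \right)} = \left(130 + 134\right) 6 = 264 \cdot 6 = 1584$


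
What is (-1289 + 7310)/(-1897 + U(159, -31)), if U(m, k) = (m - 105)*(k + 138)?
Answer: 6021/3881 ≈ 1.5514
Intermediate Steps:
U(m, k) = (-105 + m)*(138 + k)
(-1289 + 7310)/(-1897 + U(159, -31)) = (-1289 + 7310)/(-1897 + (-14490 - 105*(-31) + 138*159 - 31*159)) = 6021/(-1897 + (-14490 + 3255 + 21942 - 4929)) = 6021/(-1897 + 5778) = 6021/3881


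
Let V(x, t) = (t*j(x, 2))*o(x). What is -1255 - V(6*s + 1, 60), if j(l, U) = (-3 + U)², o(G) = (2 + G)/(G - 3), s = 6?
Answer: -22505/17 ≈ -1323.8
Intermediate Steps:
o(G) = (2 + G)/(-3 + G)
V(x, t) = t*(2 + x)/(-3 + x) (V(x, t) = (t*(-3 + 2)²)*((2 + x)/(-3 + x)) = (t*(-1)²)*((2 + x)/(-3 + x)) = (t*1)*((2 + x)/(-3 + x)) = t*((2 + x)/(-3 + x)) = t*(2 + x)/(-3 + x))
-1255 - V(6*s + 1, 60) = -1255 - 60*(2 + (6*6 + 1))/(-3 + (6*6 + 1)) = -1255 - 60*(2 + (36 + 1))/(-3 + (36 + 1)) = -1255 - 60*(2 + 37)/(-3 + 37) = -1255 - 60*39/34 = -1255 - 1*1170/17 = -1255 - 1170/17 = -22505/17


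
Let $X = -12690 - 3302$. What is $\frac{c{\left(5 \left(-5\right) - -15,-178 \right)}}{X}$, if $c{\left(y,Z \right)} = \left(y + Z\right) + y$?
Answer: $\frac{99}{7996} \approx 0.012381$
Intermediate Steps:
$c{\left(y,Z \right)} = Z + 2 y$ ($c{\left(y,Z \right)} = \left(Z + y\right) + y = Z + 2 y$)
$X = -15992$ ($X = -12690 - 3302 = -15992$)
$\frac{c{\left(5 \left(-5\right) - -15,-178 \right)}}{X} = \frac{-178 + 2 \left(5 \left(-5\right) - -15\right)}{-15992} = \left(-178 + 2 \left(-25 + 15\right)\right) \left(- \frac{1}{15992}\right) = \left(-178 + 2 \left(-10\right)\right) \left(- \frac{1}{15992}\right) = \left(-178 - 20\right) \left(- \frac{1}{15992}\right) = \left(-198\right) \left(- \frac{1}{15992}\right) = \frac{99}{7996}$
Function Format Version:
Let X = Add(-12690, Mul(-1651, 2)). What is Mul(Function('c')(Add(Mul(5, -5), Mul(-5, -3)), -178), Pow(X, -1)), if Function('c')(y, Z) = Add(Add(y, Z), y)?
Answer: Rational(99, 7996) ≈ 0.012381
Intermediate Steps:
Function('c')(y, Z) = Add(Z, Mul(2, y)) (Function('c')(y, Z) = Add(Add(Z, y), y) = Add(Z, Mul(2, y)))
X = -15992 (X = Add(-12690, -3302) = -15992)
Mul(Function('c')(Add(Mul(5, -5), Mul(-5, -3)), -178), Pow(X, -1)) = Mul(Add(-178, Mul(2, Add(Mul(5, -5), Mul(-5, -3)))), Pow(-15992, -1)) = Mul(Add(-178, Mul(2, Add(-25, 15))), Rational(-1, 15992)) = Mul(Add(-178, Mul(2, -10)), Rational(-1, 15992)) = Mul(Add(-178, -20), Rational(-1, 15992)) = Mul(-198, Rational(-1, 15992)) = Rational(99, 7996)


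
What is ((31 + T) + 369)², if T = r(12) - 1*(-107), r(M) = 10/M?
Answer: 9284209/36 ≈ 2.5789e+5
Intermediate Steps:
T = 647/6 (T = 10/12 - 1*(-107) = 10*(1/12) + 107 = ⅚ + 107 = 647/6 ≈ 107.83)
((31 + T) + 369)² = ((31 + 647/6) + 369)² = (833/6 + 369)² = (3047/6)² = 9284209/36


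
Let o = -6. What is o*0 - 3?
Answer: -3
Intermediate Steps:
o*0 - 3 = -6*0 - 3 = 0 - 3 = -3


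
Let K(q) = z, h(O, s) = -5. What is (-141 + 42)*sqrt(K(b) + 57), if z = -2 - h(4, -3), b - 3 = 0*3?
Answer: -198*sqrt(15) ≈ -766.85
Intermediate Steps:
b = 3 (b = 3 + 0*3 = 3 + 0 = 3)
z = 3 (z = -2 - 1*(-5) = -2 + 5 = 3)
K(q) = 3
(-141 + 42)*sqrt(K(b) + 57) = (-141 + 42)*sqrt(3 + 57) = -198*sqrt(15)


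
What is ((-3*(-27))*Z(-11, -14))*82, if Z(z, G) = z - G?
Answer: 19926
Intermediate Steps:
((-3*(-27))*Z(-11, -14))*82 = ((-3*(-27))*(-11 - 1*(-14)))*82 = (81*(-11 + 14))*82 = (81*3)*82 = 243*82 = 19926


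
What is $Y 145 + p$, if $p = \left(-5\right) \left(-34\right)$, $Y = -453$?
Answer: $-65515$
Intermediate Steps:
$p = 170$
$Y 145 + p = \left(-453\right) 145 + 170 = -65685 + 170 = -65515$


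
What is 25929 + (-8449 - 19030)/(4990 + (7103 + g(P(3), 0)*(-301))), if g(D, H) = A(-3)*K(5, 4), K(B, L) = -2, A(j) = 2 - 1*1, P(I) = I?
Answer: 329141176/12695 ≈ 25927.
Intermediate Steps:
A(j) = 1 (A(j) = 2 - 1 = 1)
g(D, H) = -2 (g(D, H) = 1*(-2) = -2)
25929 + (-8449 - 19030)/(4990 + (7103 + g(P(3), 0)*(-301))) = 25929 + (-8449 - 19030)/(4990 + (7103 - 2*(-301))) = 25929 - 27479/(4990 + (7103 + 602)) = 25929 - 27479/(4990 + 7705) = 25929 - 27479/12695 = 329141176/12695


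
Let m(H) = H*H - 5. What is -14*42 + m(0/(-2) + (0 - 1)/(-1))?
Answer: -592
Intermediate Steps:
m(H) = -5 + H**2 (m(H) = H**2 - 5 = -5 + H**2)
-14*42 + m(0/(-2) + (0 - 1)/(-1)) = -14*42 + (-5 + (0/(-2) + (0 - 1)/(-1))**2) = -588 + (-5 + (0*(-1/2) - 1*(-1))**2) = -588 + (-5 + (0 + 1)**2) = -588 + (-5 + 1**2) = -588 + (-5 + 1) = -588 - 4 = -592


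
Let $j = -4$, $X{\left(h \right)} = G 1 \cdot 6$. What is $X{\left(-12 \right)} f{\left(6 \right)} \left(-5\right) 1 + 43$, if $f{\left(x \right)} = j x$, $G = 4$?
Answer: $2923$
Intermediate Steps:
$X{\left(h \right)} = 24$ ($X{\left(h \right)} = 4 \cdot 1 \cdot 6 = 4 \cdot 6 = 24$)
$f{\left(x \right)} = - 4 x$
$X{\left(-12 \right)} f{\left(6 \right)} \left(-5\right) 1 + 43 = 24 \left(-4\right) 6 \left(-5\right) 1 + 43 = 24 \left(-24\right) \left(-5\right) 1 + 43 = 24 \cdot 120 \cdot 1 + 43 = 24 \cdot 120 + 43 = 2880 + 43 = 2923$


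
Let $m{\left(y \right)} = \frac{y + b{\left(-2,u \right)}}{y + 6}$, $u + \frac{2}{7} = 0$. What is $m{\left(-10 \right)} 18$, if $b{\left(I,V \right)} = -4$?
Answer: $63$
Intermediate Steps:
$u = - \frac{2}{7}$ ($u = - \frac{2}{7} + 0 = - \frac{2}{7} \approx -0.28571$)
$m{\left(y \right)} = \frac{-4 + y}{6 + y}$ ($m{\left(y \right)} = \frac{y - 4}{y + 6} = \frac{-4 + y}{6 + y}$)
$m{\left(-10 \right)} 18 = \frac{-4 - 10}{6 - 10} \cdot 18 = \frac{1}{-4} \left(-14\right) 18 = \left(- \frac{1}{4}\right) \left(-14\right) 18 = \frac{7}{2} \cdot 18 = 63$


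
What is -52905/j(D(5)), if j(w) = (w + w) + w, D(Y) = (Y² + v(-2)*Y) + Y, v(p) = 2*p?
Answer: -3527/2 ≈ -1763.5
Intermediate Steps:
D(Y) = Y² - 3*Y (D(Y) = (Y² + (2*(-2))*Y) + Y = (Y² - 4*Y) + Y = Y² - 3*Y)
j(w) = 3*w (j(w) = 2*w + w = 3*w)
-52905/j(D(5)) = -52905*1/(15*(-3 + 5)) = -52905/(3*(5*2)) = -52905/(3*10) = -52905/30 = -52905*1/30 = -3527/2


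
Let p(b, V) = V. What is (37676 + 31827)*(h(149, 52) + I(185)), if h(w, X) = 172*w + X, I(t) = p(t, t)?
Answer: 1797695095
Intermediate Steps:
I(t) = t
h(w, X) = X + 172*w
(37676 + 31827)*(h(149, 52) + I(185)) = (37676 + 31827)*((52 + 172*149) + 185) = 69503*((52 + 25628) + 185) = 69503*(25680 + 185) = 69503*25865 = 1797695095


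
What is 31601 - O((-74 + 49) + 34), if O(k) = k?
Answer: 31592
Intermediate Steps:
31601 - O((-74 + 49) + 34) = 31601 - ((-74 + 49) + 34) = 31601 - (-25 + 34) = 31601 - 1*9 = 31601 - 9 = 31592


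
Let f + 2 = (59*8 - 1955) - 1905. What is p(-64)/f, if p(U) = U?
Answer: 32/1695 ≈ 0.018879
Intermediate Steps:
f = -3390 (f = -2 + ((59*8 - 1955) - 1905) = -2 + ((472 - 1955) - 1905) = -2 + (-1483 - 1905) = -2 - 3388 = -3390)
p(-64)/f = -64/(-3390) = -64*(-1/3390) = 32/1695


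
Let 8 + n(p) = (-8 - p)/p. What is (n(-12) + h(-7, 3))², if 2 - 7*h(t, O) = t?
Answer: 21904/441 ≈ 49.669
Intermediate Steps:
h(t, O) = 2/7 - t/7
n(p) = -8 + (-8 - p)/p
(n(-12) + h(-7, 3))² = ((-9 - 8/(-12)) + (2/7 - ⅐*(-7)))² = ((-9 - 8*(-1/12)) + (2/7 + 1))² = ((-9 + ⅔) + 9/7)² = (-25/3 + 9/7)² = (-148/21)² = 21904/441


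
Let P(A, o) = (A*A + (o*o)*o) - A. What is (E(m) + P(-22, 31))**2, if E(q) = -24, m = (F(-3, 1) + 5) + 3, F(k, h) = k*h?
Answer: 916454529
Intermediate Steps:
F(k, h) = h*k
m = 5 (m = (1*(-3) + 5) + 3 = (-3 + 5) + 3 = 2 + 3 = 5)
P(A, o) = A**2 + o**3 - A (P(A, o) = (A**2 + o**2*o) - A = (A**2 + o**3) - A = A**2 + o**3 - A)
(E(m) + P(-22, 31))**2 = (-24 + ((-22)**2 + 31**3 - 1*(-22)))**2 = (-24 + (484 + 29791 + 22))**2 = (-24 + 30297)**2 = 30273**2 = 916454529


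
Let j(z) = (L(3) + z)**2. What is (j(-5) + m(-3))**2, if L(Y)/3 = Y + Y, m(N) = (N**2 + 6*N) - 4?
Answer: 24336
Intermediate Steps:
m(N) = -4 + N**2 + 6*N
L(Y) = 6*Y (L(Y) = 3*(Y + Y) = 3*(2*Y) = 6*Y)
j(z) = (18 + z)**2 (j(z) = (6*3 + z)**2 = (18 + z)**2)
(j(-5) + m(-3))**2 = ((18 - 5)**2 + (-4 + (-3)**2 + 6*(-3)))**2 = (13**2 + (-4 + 9 - 18))**2 = (169 - 13)**2 = 156**2 = 24336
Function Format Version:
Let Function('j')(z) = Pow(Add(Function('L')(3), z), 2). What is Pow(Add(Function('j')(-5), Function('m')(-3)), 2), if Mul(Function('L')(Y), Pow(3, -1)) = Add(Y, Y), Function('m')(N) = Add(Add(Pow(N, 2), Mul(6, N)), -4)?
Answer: 24336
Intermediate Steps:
Function('m')(N) = Add(-4, Pow(N, 2), Mul(6, N))
Function('L')(Y) = Mul(6, Y) (Function('L')(Y) = Mul(3, Add(Y, Y)) = Mul(3, Mul(2, Y)) = Mul(6, Y))
Function('j')(z) = Pow(Add(18, z), 2) (Function('j')(z) = Pow(Add(Mul(6, 3), z), 2) = Pow(Add(18, z), 2))
Pow(Add(Function('j')(-5), Function('m')(-3)), 2) = Pow(Add(Pow(Add(18, -5), 2), Add(-4, Pow(-3, 2), Mul(6, -3))), 2) = Pow(Add(Pow(13, 2), Add(-4, 9, -18)), 2) = Pow(Add(169, -13), 2) = Pow(156, 2) = 24336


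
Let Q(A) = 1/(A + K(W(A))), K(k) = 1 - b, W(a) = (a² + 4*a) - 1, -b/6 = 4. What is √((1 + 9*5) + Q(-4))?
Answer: √20307/21 ≈ 6.7858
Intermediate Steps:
b = -24 (b = -6*4 = -24)
W(a) = -1 + a² + 4*a
K(k) = 25 (K(k) = 1 - 1*(-24) = 1 + 24 = 25)
Q(A) = 1/(25 + A) (Q(A) = 1/(A + 25) = 1/(25 + A))
√((1 + 9*5) + Q(-4)) = √((1 + 9*5) + 1/(25 - 4)) = √((1 + 45) + 1/21) = √(46 + 1/21) = √(967/21) = √20307/21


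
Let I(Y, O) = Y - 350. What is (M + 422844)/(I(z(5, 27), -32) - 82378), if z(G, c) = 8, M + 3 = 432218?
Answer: -855059/82720 ≈ -10.337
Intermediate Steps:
M = 432215 (M = -3 + 432218 = 432215)
I(Y, O) = -350 + Y
(M + 422844)/(I(z(5, 27), -32) - 82378) = (432215 + 422844)/((-350 + 8) - 82378) = 855059/(-342 - 82378) = 855059/(-82720) = 855059*(-1/82720) = -855059/82720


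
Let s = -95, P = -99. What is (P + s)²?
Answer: 37636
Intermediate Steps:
(P + s)² = (-99 - 95)² = (-194)² = 37636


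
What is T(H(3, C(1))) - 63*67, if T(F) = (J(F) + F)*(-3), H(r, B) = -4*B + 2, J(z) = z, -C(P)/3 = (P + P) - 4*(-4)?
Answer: -5529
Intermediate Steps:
C(P) = -48 - 6*P (C(P) = -3*((P + P) - 4*(-4)) = -3*(2*P + 16) = -3*(16 + 2*P) = -48 - 6*P)
H(r, B) = 2 - 4*B
T(F) = -6*F (T(F) = (F + F)*(-3) = (2*F)*(-3) = -6*F)
T(H(3, C(1))) - 63*67 = -6*(2 - 4*(-48 - 6*1)) - 63*67 = -6*(2 - 4*(-48 - 6)) - 4221 = -6*(2 - 4*(-54)) - 4221 = -6*(2 + 216) - 4221 = -6*218 - 4221 = -1308 - 4221 = -5529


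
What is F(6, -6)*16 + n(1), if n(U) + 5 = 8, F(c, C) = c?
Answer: 99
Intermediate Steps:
n(U) = 3 (n(U) = -5 + 8 = 3)
F(6, -6)*16 + n(1) = 6*16 + 3 = 96 + 3 = 99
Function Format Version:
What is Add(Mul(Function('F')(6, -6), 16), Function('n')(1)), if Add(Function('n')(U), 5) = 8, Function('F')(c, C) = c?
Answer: 99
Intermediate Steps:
Function('n')(U) = 3 (Function('n')(U) = Add(-5, 8) = 3)
Add(Mul(Function('F')(6, -6), 16), Function('n')(1)) = Add(Mul(6, 16), 3) = Add(96, 3) = 99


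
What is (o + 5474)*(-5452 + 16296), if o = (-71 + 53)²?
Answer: 62873512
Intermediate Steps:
o = 324 (o = (-18)² = 324)
(o + 5474)*(-5452 + 16296) = (324 + 5474)*(-5452 + 16296) = 5798*10844 = 62873512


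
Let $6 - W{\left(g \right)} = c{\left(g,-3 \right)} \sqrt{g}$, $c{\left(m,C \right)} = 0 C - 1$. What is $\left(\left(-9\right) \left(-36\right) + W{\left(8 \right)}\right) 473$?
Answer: $156090 + 946 \sqrt{2} \approx 1.5743 \cdot 10^{5}$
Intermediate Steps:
$c{\left(m,C \right)} = -1$ ($c{\left(m,C \right)} = 0 - 1 = -1$)
$W{\left(g \right)} = 6 + \sqrt{g}$ ($W{\left(g \right)} = 6 - - \sqrt{g} = 6 + \sqrt{g}$)
$\left(\left(-9\right) \left(-36\right) + W{\left(8 \right)}\right) 473 = \left(\left(-9\right) \left(-36\right) + \left(6 + \sqrt{8}\right)\right) 473 = \left(324 + \left(6 + 2 \sqrt{2}\right)\right) 473 = \left(330 + 2 \sqrt{2}\right) 473 = 156090 + 946 \sqrt{2}$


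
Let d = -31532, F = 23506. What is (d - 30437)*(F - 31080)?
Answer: 469353206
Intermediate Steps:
(d - 30437)*(F - 31080) = (-31532 - 30437)*(23506 - 31080) = -61969*(-7574) = 469353206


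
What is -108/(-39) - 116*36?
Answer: -54252/13 ≈ -4173.2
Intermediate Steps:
-108/(-39) - 116*36 = -108*(-1/39) - 4176 = 36/13 - 4176 = -54252/13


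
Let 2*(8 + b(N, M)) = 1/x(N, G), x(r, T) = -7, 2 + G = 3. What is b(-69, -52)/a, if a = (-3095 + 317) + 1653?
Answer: 113/15750 ≈ 0.0071746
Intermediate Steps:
G = 1 (G = -2 + 3 = 1)
b(N, M) = -113/14 (b(N, M) = -8 + (½)/(-7) = -8 + (½)*(-⅐) = -8 - 1/14 = -113/14)
a = -1125 (a = -2778 + 1653 = -1125)
b(-69, -52)/a = -113/14/(-1125) = -113/14*(-1/1125) = 113/15750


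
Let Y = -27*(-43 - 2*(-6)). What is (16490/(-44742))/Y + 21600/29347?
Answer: 404207817185/549508693869 ≈ 0.73558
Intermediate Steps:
Y = 837 (Y = -27*(-43 + 12) = -27*(-31) = 837)
(16490/(-44742))/Y + 21600/29347 = (16490/(-44742))/837 + 21600/29347 = (16490*(-1/44742))*(1/837) + 21600*(1/29347) = -8245/22371*1/837 + 21600/29347 = -8245/18724527 + 21600/29347 = 404207817185/549508693869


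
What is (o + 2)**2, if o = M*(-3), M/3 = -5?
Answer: 2209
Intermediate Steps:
M = -15 (M = 3*(-5) = -15)
o = 45 (o = -15*(-3) = 45)
(o + 2)**2 = (45 + 2)**2 = 47**2 = 2209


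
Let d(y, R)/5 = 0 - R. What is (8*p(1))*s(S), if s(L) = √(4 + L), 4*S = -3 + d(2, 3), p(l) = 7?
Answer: 28*I*√2 ≈ 39.598*I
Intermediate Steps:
d(y, R) = -5*R (d(y, R) = 5*(0 - R) = 5*(-R) = -5*R)
S = -9/2 (S = (-3 - 5*3)/4 = (-3 - 15)/4 = (¼)*(-18) = -9/2 ≈ -4.5000)
(8*p(1))*s(S) = (8*7)*√(4 - 9/2) = 56*√(-½) = 56*(I*√2/2) = 28*I*√2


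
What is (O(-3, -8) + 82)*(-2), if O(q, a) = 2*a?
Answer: -132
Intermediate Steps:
(O(-3, -8) + 82)*(-2) = (2*(-8) + 82)*(-2) = (-16 + 82)*(-2) = 66*(-2) = -132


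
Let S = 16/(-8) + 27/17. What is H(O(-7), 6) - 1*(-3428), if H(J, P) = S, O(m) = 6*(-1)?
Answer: 58269/17 ≈ 3427.6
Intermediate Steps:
S = -7/17 (S = 16*(-⅛) + 27*(1/17) = -2 + 27/17 = -7/17 ≈ -0.41176)
O(m) = -6
H(J, P) = -7/17
H(O(-7), 6) - 1*(-3428) = -7/17 - 1*(-3428) = -7/17 + 3428 = 58269/17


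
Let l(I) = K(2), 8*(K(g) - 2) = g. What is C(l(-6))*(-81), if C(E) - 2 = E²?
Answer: -9153/16 ≈ -572.06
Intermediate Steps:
K(g) = 2 + g/8
l(I) = 9/4 (l(I) = 2 + (⅛)*2 = 2 + ¼ = 9/4)
C(E) = 2 + E²
C(l(-6))*(-81) = (2 + (9/4)²)*(-81) = (2 + 81/16)*(-81) = (113/16)*(-81) = -9153/16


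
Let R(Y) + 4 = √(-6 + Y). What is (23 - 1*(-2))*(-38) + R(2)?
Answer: -954 + 2*I ≈ -954.0 + 2.0*I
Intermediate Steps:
R(Y) = -4 + √(-6 + Y)
(23 - 1*(-2))*(-38) + R(2) = (23 - 1*(-2))*(-38) + (-4 + √(-6 + 2)) = (23 + 2)*(-38) + (-4 + √(-4)) = 25*(-38) + (-4 + 2*I) = -950 + (-4 + 2*I) = -954 + 2*I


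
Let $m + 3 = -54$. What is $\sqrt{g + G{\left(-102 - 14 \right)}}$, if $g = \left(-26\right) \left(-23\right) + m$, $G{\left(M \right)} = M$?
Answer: $5 \sqrt{17} \approx 20.616$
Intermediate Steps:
$m = -57$ ($m = -3 - 54 = -57$)
$g = 541$ ($g = \left(-26\right) \left(-23\right) - 57 = 598 - 57 = 541$)
$\sqrt{g + G{\left(-102 - 14 \right)}} = \sqrt{541 - 116} = \sqrt{425} = 5 \sqrt{17}$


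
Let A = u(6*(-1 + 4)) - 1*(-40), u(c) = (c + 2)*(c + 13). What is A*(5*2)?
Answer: 6600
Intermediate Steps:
u(c) = (2 + c)*(13 + c)
A = 660 (A = (26 + (6*(-1 + 4))² + 15*(6*(-1 + 4))) - 1*(-40) = (26 + (6*3)² + 15*(6*3)) + 40 = (26 + 18² + 15*18) + 40 = (26 + 324 + 270) + 40 = 620 + 40 = 660)
A*(5*2) = 660*(5*2) = 660*10 = 6600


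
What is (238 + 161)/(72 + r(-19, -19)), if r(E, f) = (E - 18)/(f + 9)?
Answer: 3990/757 ≈ 5.2708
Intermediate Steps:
r(E, f) = (-18 + E)/(9 + f)
(238 + 161)/(72 + r(-19, -19)) = (238 + 161)/(72 + (-18 - 19)/(9 - 19)) = 399/(72 - 37/(-10)) = 399/(72 - 1/10*(-37)) = 399/(72 + 37/10) = 399/(757/10) = 399*(10/757) = 3990/757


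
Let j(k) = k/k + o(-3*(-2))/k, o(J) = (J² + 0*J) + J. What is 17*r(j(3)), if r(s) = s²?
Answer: 3825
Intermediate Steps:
o(J) = J + J² (o(J) = (J² + 0) + J = J² + J = J + J²)
j(k) = 1 + 42/k (j(k) = k/k + ((-3*(-2))*(1 - 3*(-2)))/k = 1 + (6*(1 + 6))/k = 1 + (6*7)/k = 1 + 42/k)
17*r(j(3)) = 17*((42 + 3)/3)² = 17*((⅓)*45)² = 17*15² = 17*225 = 3825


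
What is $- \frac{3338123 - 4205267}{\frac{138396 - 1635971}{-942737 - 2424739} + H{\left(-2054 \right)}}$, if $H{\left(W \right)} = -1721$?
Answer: $- \frac{2920086608544}{5793928621} \approx -503.99$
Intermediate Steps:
$- \frac{3338123 - 4205267}{\frac{138396 - 1635971}{-942737 - 2424739} + H{\left(-2054 \right)}} = - \frac{3338123 - 4205267}{\frac{138396 - 1635971}{-942737 - 2424739} - 1721} = - \frac{-867144}{- \frac{1497575}{-3367476} - 1721} = - \frac{-867144}{\left(-1497575\right) \left(- \frac{1}{3367476}\right) - 1721} = - \frac{-867144}{\frac{1497575}{3367476} - 1721} = - \frac{-867144}{- \frac{5793928621}{3367476}} = - \frac{\left(-867144\right) \left(-3367476\right)}{5793928621} = \left(-1\right) \frac{2920086608544}{5793928621} = - \frac{2920086608544}{5793928621}$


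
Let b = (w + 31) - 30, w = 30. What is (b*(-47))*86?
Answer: -125302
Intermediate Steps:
b = 31 (b = (30 + 31) - 30 = 61 - 30 = 31)
(b*(-47))*86 = (31*(-47))*86 = -1457*86 = -125302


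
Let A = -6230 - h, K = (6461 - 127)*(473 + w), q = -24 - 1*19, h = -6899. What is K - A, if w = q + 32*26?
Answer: 7992839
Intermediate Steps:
q = -43 (q = -24 - 19 = -43)
w = 789 (w = -43 + 32*26 = -43 + 832 = 789)
K = 7993508 (K = (6461 - 127)*(473 + 789) = 6334*1262 = 7993508)
A = 669 (A = -6230 - 1*(-6899) = -6230 + 6899 = 669)
K - A = 7993508 - 1*669 = 7993508 - 669 = 7992839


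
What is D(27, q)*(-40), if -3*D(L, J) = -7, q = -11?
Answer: -280/3 ≈ -93.333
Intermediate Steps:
D(L, J) = 7/3 (D(L, J) = -⅓*(-7) = 7/3)
D(27, q)*(-40) = (7/3)*(-40) = -280/3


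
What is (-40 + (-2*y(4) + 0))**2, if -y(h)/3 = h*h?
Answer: 3136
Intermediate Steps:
y(h) = -3*h**2 (y(h) = -3*h*h = -3*h**2)
(-40 + (-2*y(4) + 0))**2 = (-40 + (-(-6)*4**2 + 0))**2 = (-40 + (-(-6)*16 + 0))**2 = (-40 + (-2*(-48) + 0))**2 = (-40 + (96 + 0))**2 = (-40 + 96)**2 = 56**2 = 3136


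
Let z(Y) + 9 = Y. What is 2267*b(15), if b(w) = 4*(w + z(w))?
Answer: 190428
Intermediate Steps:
z(Y) = -9 + Y
b(w) = -36 + 8*w (b(w) = 4*(w + (-9 + w)) = 4*(-9 + 2*w) = -36 + 8*w)
2267*b(15) = 2267*(-36 + 8*15) = 2267*(-36 + 120) = 2267*84 = 190428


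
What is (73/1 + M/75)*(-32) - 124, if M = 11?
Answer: -184852/75 ≈ -2464.7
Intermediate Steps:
(73/1 + M/75)*(-32) - 124 = (73/1 + 11/75)*(-32) - 124 = (73*1 + 11*(1/75))*(-32) - 124 = (73 + 11/75)*(-32) - 124 = (5486/75)*(-32) - 124 = -175552/75 - 124 = -184852/75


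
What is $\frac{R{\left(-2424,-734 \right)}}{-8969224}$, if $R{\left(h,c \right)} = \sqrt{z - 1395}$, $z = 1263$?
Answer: $- \frac{i \sqrt{33}}{4484612} \approx - 1.281 \cdot 10^{-6} i$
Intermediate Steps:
$R{\left(h,c \right)} = 2 i \sqrt{33}$ ($R{\left(h,c \right)} = \sqrt{1263 - 1395} = \sqrt{-132} = 2 i \sqrt{33}$)
$\frac{R{\left(-2424,-734 \right)}}{-8969224} = \frac{2 i \sqrt{33}}{-8969224} = 2 i \sqrt{33} \left(- \frac{1}{8969224}\right) = - \frac{i \sqrt{33}}{4484612}$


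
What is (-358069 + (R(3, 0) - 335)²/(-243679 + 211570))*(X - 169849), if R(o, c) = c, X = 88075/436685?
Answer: 170552657635222837508/2804303733 ≈ 6.0818e+10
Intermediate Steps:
X = 17615/87337 (X = 88075*(1/436685) = 17615/87337 ≈ 0.20169)
(-358069 + (R(3, 0) - 335)²/(-243679 + 211570))*(X - 169849) = (-358069 + (0 - 335)²/(-243679 + 211570))*(17615/87337 - 169849) = (-358069 + (-335)²/(-32109))*(-14834084498/87337) = (-358069 + 112225*(-1/32109))*(-14834084498/87337) = (-358069 - 112225/32109)*(-14834084498/87337) = -11497349746/32109*(-14834084498/87337) = 170552657635222837508/2804303733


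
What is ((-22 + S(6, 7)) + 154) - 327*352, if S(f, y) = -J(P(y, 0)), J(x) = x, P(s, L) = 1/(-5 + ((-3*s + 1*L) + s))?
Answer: -2184467/19 ≈ -1.1497e+5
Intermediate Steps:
P(s, L) = 1/(-5 + L - 2*s) (P(s, L) = 1/(-5 + ((-3*s + L) + s)) = 1/(-5 + ((L - 3*s) + s)) = 1/(-5 + (L - 2*s)) = 1/(-5 + L - 2*s))
S(f, y) = 1/(5 + 2*y) (S(f, y) = -(-1)/(5 - 1*0 + 2*y) = -(-1)/(5 + 0 + 2*y) = -(-1)/(5 + 2*y) = 1/(5 + 2*y))
((-22 + S(6, 7)) + 154) - 327*352 = ((-22 + 1/(5 + 2*7)) + 154) - 327*352 = ((-22 + 1/(5 + 14)) + 154) - 115104 = ((-22 + 1/19) + 154) - 115104 = (-417/19 + 154) - 115104 = 2509/19 - 115104 = -2184467/19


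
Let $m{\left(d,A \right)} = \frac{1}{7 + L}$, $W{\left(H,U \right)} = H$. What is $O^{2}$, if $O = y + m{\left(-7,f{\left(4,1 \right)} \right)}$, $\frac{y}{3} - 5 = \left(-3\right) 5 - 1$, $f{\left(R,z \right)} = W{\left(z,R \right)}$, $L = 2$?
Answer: $\frac{87616}{81} \approx 1081.7$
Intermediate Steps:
$f{\left(R,z \right)} = z$
$m{\left(d,A \right)} = \frac{1}{9}$ ($m{\left(d,A \right)} = \frac{1}{7 + 2} = \frac{1}{9}$)
$y = -33$ ($y = 15 + 3 \left(\left(-3\right) 5 - 1\right) = 15 + 3 \left(-15 - 1\right) = 15 + 3 \left(-16\right) = 15 - 48 = -33$)
$O = - \frac{296}{9}$ ($O = -33 + \frac{1}{9} = - \frac{296}{9} \approx -32.889$)
$O^{2} = \left(- \frac{296}{9}\right)^{2} = \frac{87616}{81}$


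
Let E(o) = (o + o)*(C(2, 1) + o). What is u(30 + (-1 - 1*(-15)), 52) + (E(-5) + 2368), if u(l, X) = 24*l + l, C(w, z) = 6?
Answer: 3458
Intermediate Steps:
u(l, X) = 25*l
E(o) = 2*o*(6 + o) (E(o) = (o + o)*(6 + o) = (2*o)*(6 + o) = 2*o*(6 + o))
u(30 + (-1 - 1*(-15)), 52) + (E(-5) + 2368) = 25*(30 + (-1 - 1*(-15))) + (2*(-5)*(6 - 5) + 2368) = 25*(30 + (-1 + 15)) + (2*(-5)*1 + 2368) = 25*(30 + 14) + (-10 + 2368) = 25*44 + 2358 = 1100 + 2358 = 3458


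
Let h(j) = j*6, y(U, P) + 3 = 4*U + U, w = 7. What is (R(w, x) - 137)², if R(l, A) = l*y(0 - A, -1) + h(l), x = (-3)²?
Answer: 185761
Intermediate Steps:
x = 9
y(U, P) = -3 + 5*U (y(U, P) = -3 + (4*U + U) = -3 + 5*U)
h(j) = 6*j
R(l, A) = 6*l + l*(-3 - 5*A) (R(l, A) = l*(-3 + 5*(0 - A)) + 6*l = l*(-3 + 5*(-A)) + 6*l = l*(-3 - 5*A) + 6*l = 6*l + l*(-3 - 5*A))
(R(w, x) - 137)² = (7*(3 - 5*9) - 137)² = (7*(3 - 45) - 137)² = (7*(-42) - 137)² = (-294 - 137)² = (-431)² = 185761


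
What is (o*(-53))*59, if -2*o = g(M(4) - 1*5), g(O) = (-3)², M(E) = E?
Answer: 28143/2 ≈ 14072.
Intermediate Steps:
g(O) = 9
o = -9/2 (o = -½*9 = -9/2 ≈ -4.5000)
(o*(-53))*59 = -9/2*(-53)*59 = (477/2)*59 = 28143/2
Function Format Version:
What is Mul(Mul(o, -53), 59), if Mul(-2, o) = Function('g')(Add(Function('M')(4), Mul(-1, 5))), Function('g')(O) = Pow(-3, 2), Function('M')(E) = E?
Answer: Rational(28143, 2) ≈ 14072.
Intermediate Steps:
Function('g')(O) = 9
o = Rational(-9, 2) (o = Mul(Rational(-1, 2), 9) = Rational(-9, 2) ≈ -4.5000)
Mul(Mul(o, -53), 59) = Mul(Mul(Rational(-9, 2), -53), 59) = Mul(Rational(477, 2), 59) = Rational(28143, 2)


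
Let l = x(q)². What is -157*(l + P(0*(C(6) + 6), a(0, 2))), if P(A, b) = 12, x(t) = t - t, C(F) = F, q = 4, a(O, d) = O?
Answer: -1884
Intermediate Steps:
x(t) = 0
l = 0 (l = 0² = 0)
-157*(l + P(0*(C(6) + 6), a(0, 2))) = -157*(0 + 12) = -157*12 = -1884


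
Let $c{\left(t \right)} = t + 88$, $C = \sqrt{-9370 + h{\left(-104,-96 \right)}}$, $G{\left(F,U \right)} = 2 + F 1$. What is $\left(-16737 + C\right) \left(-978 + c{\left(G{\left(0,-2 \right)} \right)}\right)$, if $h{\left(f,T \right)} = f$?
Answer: $14862456 - 888 i \sqrt{9474} \approx 1.4862 \cdot 10^{7} - 86433.0 i$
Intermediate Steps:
$G{\left(F,U \right)} = 2 + F$
$C = i \sqrt{9474}$ ($C = \sqrt{-9370 - 104} = \sqrt{-9474} = i \sqrt{9474} \approx 97.334 i$)
$c{\left(t \right)} = 88 + t$
$\left(-16737 + C\right) \left(-978 + c{\left(G{\left(0,-2 \right)} \right)}\right) = \left(-16737 + i \sqrt{9474}\right) \left(-978 + \left(88 + \left(2 + 0\right)\right)\right) = \left(-16737 + i \sqrt{9474}\right) \left(-978 + \left(88 + 2\right)\right) = \left(-16737 + i \sqrt{9474}\right) \left(-978 + 90\right) = \left(-16737 + i \sqrt{9474}\right) \left(-888\right) = 14862456 - 888 i \sqrt{9474}$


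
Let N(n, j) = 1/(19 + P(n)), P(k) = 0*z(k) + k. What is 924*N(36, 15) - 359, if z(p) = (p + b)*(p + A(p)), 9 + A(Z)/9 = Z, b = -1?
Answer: -1711/5 ≈ -342.20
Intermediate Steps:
A(Z) = -81 + 9*Z
z(p) = (-1 + p)*(-81 + 10*p) (z(p) = (p - 1)*(p + (-81 + 9*p)) = (-1 + p)*(-81 + 10*p))
P(k) = k (P(k) = 0*(81 - 91*k + 10*k**2) + k = 0 + k = k)
N(n, j) = 1/(19 + n)
924*N(36, 15) - 359 = 924/(19 + 36) - 359 = 924/55 - 359 = 924*(1/55) - 359 = 84/5 - 359 = -1711/5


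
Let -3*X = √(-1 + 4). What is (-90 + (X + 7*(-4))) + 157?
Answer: 39 - √3/3 ≈ 38.423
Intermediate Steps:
X = -√3/3 (X = -√(-1 + 4)/3 = -√3/3 ≈ -0.57735)
(-90 + (X + 7*(-4))) + 157 = (-90 + (-√3/3 + 7*(-4))) + 157 = (-90 + (-√3/3 - 28)) + 157 = (-90 + (-28 - √3/3)) + 157 = (-118 - √3/3) + 157 = 39 - √3/3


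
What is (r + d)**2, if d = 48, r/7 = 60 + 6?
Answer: 260100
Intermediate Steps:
r = 462 (r = 7*(60 + 6) = 7*66 = 462)
(r + d)**2 = (462 + 48)**2 = 510**2 = 260100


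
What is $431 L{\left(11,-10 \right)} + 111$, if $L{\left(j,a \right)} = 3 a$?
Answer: $-12819$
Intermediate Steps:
$431 L{\left(11,-10 \right)} + 111 = 431 \cdot 3 \left(-10\right) + 111 = 431 \left(-30\right) + 111 = -12930 + 111 = -12819$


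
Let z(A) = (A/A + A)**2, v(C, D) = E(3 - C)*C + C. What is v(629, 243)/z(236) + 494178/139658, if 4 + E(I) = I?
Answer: -13748473348/3922225101 ≈ -3.5053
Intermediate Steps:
E(I) = -4 + I
v(C, D) = C + C*(-1 - C) (v(C, D) = (-4 + (3 - C))*C + C = (-1 - C)*C + C = C*(-1 - C) + C = C + C*(-1 - C))
z(A) = (1 + A)**2
v(629, 243)/z(236) + 494178/139658 = (-1*629**2)/((1 + 236)**2) + 494178/139658 = (-1*395641)/(237**2) + 494178*(1/139658) = -395641/56169 + 247089/69829 = -13748473348/3922225101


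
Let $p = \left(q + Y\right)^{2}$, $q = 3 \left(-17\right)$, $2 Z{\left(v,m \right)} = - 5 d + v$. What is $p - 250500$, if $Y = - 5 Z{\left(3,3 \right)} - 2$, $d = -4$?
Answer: $- \frac{953159}{4} \approx -2.3829 \cdot 10^{5}$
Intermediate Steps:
$Z{\left(v,m \right)} = 10 + \frac{v}{2}$ ($Z{\left(v,m \right)} = \frac{\left(-5\right) \left(-4\right) + v}{2} = \frac{20 + v}{2} = 10 + \frac{v}{2}$)
$q = -51$
$Y = - \frac{119}{2}$ ($Y = - 5 \left(10 + \frac{1}{2} \cdot 3\right) - 2 = - 5 \left(10 + \frac{3}{2}\right) - 2 = \left(-5\right) \frac{23}{2} - 2 = - \frac{115}{2} - 2 = - \frac{119}{2} \approx -59.5$)
$p = \frac{48841}{4}$ ($p = \left(-51 - \frac{119}{2}\right)^{2} = \left(- \frac{221}{2}\right)^{2} = \frac{48841}{4} \approx 12210.0$)
$p - 250500 = \frac{48841}{4} - 250500 = - \frac{953159}{4}$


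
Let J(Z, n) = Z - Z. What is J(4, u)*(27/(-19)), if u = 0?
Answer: 0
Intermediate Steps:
J(Z, n) = 0
J(4, u)*(27/(-19)) = 0*(27/(-19)) = 0*(27*(-1/19)) = 0*(-27/19) = 0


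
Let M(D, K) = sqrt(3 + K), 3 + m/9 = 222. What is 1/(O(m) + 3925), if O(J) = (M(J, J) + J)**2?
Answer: 138955/539542251538 - 1971*sqrt(1974)/7553591521532 ≈ 2.4595e-7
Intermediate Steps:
m = 1971 (m = -27 + 9*222 = -27 + 1998 = 1971)
O(J) = (J + sqrt(3 + J))**2 (O(J) = (sqrt(3 + J) + J)**2 = (J + sqrt(3 + J))**2)
1/(O(m) + 3925) = 1/((1971 + sqrt(3 + 1971))**2 + 3925) = 1/((1971 + sqrt(1974))**2 + 3925) = 1/(3925 + (1971 + sqrt(1974))**2)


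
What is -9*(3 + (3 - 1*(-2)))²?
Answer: -576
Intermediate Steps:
-9*(3 + (3 - 1*(-2)))² = -9*(3 + (3 + 2))² = -9*(3 + 5)² = -9*8² = -9*64 = -576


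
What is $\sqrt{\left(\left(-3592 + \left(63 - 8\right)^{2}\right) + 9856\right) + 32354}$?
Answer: $3 \sqrt{4627} \approx 204.07$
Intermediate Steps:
$\sqrt{\left(\left(-3592 + \left(63 - 8\right)^{2}\right) + 9856\right) + 32354} = \sqrt{\left(\left(-3592 + 55^{2}\right) + 9856\right) + 32354} = \sqrt{\left(\left(-3592 + 3025\right) + 9856\right) + 32354} = \sqrt{\left(-567 + 9856\right) + 32354} = \sqrt{9289 + 32354} = \sqrt{41643} = 3 \sqrt{4627}$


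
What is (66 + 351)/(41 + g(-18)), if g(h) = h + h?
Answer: 417/5 ≈ 83.400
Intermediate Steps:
g(h) = 2*h
(66 + 351)/(41 + g(-18)) = (66 + 351)/(41 + 2*(-18)) = 417/(41 - 36) = 417/5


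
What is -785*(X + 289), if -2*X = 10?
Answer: -222940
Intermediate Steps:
X = -5 (X = -½*10 = -5)
-785*(X + 289) = -785*(-5 + 289) = -785*284 = -222940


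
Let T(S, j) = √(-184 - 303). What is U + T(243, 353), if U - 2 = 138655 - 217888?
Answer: -79231 + I*√487 ≈ -79231.0 + 22.068*I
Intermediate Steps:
T(S, j) = I*√487 (T(S, j) = √(-487) = I*√487)
U = -79231 (U = 2 + (138655 - 217888) = 2 - 79233 = -79231)
U + T(243, 353) = -79231 + I*√487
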